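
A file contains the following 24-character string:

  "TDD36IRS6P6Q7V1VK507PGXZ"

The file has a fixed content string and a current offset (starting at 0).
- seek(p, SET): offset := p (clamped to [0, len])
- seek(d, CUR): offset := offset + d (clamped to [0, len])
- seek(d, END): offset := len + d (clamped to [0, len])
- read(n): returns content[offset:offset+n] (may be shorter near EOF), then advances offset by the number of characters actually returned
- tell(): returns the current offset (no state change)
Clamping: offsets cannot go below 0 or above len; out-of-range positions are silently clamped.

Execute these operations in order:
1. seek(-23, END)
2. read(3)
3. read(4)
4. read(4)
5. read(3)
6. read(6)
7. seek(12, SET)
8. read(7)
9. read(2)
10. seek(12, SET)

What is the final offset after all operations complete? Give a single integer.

Answer: 12

Derivation:
After 1 (seek(-23, END)): offset=1
After 2 (read(3)): returned 'DD3', offset=4
After 3 (read(4)): returned '6IRS', offset=8
After 4 (read(4)): returned '6P6Q', offset=12
After 5 (read(3)): returned '7V1', offset=15
After 6 (read(6)): returned 'VK507P', offset=21
After 7 (seek(12, SET)): offset=12
After 8 (read(7)): returned '7V1VK50', offset=19
After 9 (read(2)): returned '7P', offset=21
After 10 (seek(12, SET)): offset=12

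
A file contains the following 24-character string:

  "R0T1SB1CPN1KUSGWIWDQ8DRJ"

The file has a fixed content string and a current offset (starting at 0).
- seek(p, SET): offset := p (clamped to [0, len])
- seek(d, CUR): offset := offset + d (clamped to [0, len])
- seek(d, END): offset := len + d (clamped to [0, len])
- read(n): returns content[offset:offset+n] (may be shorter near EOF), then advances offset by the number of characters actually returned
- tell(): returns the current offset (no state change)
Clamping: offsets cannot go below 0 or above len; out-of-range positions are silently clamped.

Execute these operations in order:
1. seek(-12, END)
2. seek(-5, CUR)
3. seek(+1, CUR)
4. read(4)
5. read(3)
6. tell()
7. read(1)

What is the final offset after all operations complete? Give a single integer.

Answer: 16

Derivation:
After 1 (seek(-12, END)): offset=12
After 2 (seek(-5, CUR)): offset=7
After 3 (seek(+1, CUR)): offset=8
After 4 (read(4)): returned 'PN1K', offset=12
After 5 (read(3)): returned 'USG', offset=15
After 6 (tell()): offset=15
After 7 (read(1)): returned 'W', offset=16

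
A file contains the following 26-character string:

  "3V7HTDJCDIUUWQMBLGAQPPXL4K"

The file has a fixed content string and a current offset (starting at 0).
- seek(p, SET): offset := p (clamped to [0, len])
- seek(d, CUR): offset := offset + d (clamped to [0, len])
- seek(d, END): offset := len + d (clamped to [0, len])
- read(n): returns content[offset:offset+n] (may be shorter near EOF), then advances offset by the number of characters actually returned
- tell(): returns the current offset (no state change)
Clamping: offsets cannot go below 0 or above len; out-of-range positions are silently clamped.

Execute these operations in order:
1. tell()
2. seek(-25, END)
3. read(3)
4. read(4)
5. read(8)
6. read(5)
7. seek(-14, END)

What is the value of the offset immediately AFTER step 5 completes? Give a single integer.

After 1 (tell()): offset=0
After 2 (seek(-25, END)): offset=1
After 3 (read(3)): returned 'V7H', offset=4
After 4 (read(4)): returned 'TDJC', offset=8
After 5 (read(8)): returned 'DIUUWQMB', offset=16

Answer: 16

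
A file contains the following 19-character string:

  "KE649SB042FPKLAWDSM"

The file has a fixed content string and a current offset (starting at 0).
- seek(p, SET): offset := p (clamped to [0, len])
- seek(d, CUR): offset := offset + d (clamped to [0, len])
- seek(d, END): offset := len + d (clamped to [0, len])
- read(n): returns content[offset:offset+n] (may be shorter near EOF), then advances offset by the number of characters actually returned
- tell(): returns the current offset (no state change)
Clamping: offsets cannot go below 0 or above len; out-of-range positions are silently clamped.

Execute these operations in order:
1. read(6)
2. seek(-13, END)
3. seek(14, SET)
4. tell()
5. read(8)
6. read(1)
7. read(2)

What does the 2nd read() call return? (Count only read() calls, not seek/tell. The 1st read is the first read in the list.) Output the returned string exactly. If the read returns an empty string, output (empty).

After 1 (read(6)): returned 'KE649S', offset=6
After 2 (seek(-13, END)): offset=6
After 3 (seek(14, SET)): offset=14
After 4 (tell()): offset=14
After 5 (read(8)): returned 'AWDSM', offset=19
After 6 (read(1)): returned '', offset=19
After 7 (read(2)): returned '', offset=19

Answer: AWDSM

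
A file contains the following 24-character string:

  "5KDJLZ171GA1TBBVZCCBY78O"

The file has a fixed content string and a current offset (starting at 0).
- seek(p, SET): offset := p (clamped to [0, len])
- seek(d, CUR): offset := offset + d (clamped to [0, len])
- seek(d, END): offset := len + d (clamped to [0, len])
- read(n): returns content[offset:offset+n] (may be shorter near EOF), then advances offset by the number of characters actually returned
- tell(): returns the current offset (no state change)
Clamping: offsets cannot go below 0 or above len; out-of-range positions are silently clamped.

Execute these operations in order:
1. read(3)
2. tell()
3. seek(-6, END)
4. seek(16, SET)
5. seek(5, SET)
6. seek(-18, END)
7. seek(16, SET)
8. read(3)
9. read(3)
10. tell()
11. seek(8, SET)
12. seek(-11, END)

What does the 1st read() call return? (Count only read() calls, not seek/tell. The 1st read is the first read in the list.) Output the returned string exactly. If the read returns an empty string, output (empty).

After 1 (read(3)): returned '5KD', offset=3
After 2 (tell()): offset=3
After 3 (seek(-6, END)): offset=18
After 4 (seek(16, SET)): offset=16
After 5 (seek(5, SET)): offset=5
After 6 (seek(-18, END)): offset=6
After 7 (seek(16, SET)): offset=16
After 8 (read(3)): returned 'ZCC', offset=19
After 9 (read(3)): returned 'BY7', offset=22
After 10 (tell()): offset=22
After 11 (seek(8, SET)): offset=8
After 12 (seek(-11, END)): offset=13

Answer: 5KD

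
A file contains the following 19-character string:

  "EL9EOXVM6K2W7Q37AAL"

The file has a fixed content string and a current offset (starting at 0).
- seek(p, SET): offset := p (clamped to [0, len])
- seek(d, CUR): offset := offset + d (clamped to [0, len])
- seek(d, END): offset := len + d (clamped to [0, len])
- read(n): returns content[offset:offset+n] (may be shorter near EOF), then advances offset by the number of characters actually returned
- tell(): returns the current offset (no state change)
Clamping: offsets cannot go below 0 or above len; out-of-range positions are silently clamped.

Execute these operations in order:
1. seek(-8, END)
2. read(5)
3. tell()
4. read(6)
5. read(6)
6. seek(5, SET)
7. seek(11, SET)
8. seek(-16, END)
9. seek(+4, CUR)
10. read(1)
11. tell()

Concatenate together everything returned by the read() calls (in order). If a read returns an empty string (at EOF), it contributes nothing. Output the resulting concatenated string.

After 1 (seek(-8, END)): offset=11
After 2 (read(5)): returned 'W7Q37', offset=16
After 3 (tell()): offset=16
After 4 (read(6)): returned 'AAL', offset=19
After 5 (read(6)): returned '', offset=19
After 6 (seek(5, SET)): offset=5
After 7 (seek(11, SET)): offset=11
After 8 (seek(-16, END)): offset=3
After 9 (seek(+4, CUR)): offset=7
After 10 (read(1)): returned 'M', offset=8
After 11 (tell()): offset=8

Answer: W7Q37AALM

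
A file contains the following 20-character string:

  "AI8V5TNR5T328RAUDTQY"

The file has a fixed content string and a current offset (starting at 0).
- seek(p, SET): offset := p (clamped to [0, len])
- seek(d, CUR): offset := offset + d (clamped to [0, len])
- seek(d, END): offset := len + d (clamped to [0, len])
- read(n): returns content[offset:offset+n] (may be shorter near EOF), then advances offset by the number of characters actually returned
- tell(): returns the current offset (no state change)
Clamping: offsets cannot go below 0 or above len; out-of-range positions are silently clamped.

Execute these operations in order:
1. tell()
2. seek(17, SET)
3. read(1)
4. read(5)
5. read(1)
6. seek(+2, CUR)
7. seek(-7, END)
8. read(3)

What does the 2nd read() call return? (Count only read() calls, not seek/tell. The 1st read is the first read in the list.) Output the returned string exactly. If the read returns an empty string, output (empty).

After 1 (tell()): offset=0
After 2 (seek(17, SET)): offset=17
After 3 (read(1)): returned 'T', offset=18
After 4 (read(5)): returned 'QY', offset=20
After 5 (read(1)): returned '', offset=20
After 6 (seek(+2, CUR)): offset=20
After 7 (seek(-7, END)): offset=13
After 8 (read(3)): returned 'RAU', offset=16

Answer: QY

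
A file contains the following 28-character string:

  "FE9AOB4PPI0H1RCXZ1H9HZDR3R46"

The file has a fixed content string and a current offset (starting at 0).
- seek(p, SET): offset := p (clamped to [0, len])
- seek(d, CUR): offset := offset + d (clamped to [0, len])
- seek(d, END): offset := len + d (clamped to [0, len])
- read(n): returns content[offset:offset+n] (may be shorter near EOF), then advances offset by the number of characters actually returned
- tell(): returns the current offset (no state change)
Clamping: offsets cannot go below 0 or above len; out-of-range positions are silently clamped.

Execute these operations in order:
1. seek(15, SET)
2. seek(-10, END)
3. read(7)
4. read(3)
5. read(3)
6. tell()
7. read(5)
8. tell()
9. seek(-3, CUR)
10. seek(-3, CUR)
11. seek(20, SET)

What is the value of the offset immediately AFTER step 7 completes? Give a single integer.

Answer: 28

Derivation:
After 1 (seek(15, SET)): offset=15
After 2 (seek(-10, END)): offset=18
After 3 (read(7)): returned 'H9HZDR3', offset=25
After 4 (read(3)): returned 'R46', offset=28
After 5 (read(3)): returned '', offset=28
After 6 (tell()): offset=28
After 7 (read(5)): returned '', offset=28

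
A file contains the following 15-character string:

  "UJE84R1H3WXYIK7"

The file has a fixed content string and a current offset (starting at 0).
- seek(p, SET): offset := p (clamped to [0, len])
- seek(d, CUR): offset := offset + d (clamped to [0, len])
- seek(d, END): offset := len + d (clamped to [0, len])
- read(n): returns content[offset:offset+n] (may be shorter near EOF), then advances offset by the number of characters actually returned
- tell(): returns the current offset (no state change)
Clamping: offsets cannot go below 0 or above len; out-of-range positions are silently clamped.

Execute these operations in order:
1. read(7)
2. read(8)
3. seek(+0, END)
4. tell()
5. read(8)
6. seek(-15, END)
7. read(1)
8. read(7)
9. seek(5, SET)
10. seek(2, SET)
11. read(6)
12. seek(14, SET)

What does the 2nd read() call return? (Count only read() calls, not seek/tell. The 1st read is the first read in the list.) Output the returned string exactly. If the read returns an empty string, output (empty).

After 1 (read(7)): returned 'UJE84R1', offset=7
After 2 (read(8)): returned 'H3WXYIK7', offset=15
After 3 (seek(+0, END)): offset=15
After 4 (tell()): offset=15
After 5 (read(8)): returned '', offset=15
After 6 (seek(-15, END)): offset=0
After 7 (read(1)): returned 'U', offset=1
After 8 (read(7)): returned 'JE84R1H', offset=8
After 9 (seek(5, SET)): offset=5
After 10 (seek(2, SET)): offset=2
After 11 (read(6)): returned 'E84R1H', offset=8
After 12 (seek(14, SET)): offset=14

Answer: H3WXYIK7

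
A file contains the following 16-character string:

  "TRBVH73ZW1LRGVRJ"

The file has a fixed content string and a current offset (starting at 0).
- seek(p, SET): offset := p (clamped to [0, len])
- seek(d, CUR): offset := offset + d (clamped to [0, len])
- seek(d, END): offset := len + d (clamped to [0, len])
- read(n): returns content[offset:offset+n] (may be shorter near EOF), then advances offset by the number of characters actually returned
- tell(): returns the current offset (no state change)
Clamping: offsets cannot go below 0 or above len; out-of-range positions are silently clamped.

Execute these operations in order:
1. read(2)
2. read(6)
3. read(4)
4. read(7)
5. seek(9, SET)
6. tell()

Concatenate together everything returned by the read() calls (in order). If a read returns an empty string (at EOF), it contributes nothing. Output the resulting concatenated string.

After 1 (read(2)): returned 'TR', offset=2
After 2 (read(6)): returned 'BVH73Z', offset=8
After 3 (read(4)): returned 'W1LR', offset=12
After 4 (read(7)): returned 'GVRJ', offset=16
After 5 (seek(9, SET)): offset=9
After 6 (tell()): offset=9

Answer: TRBVH73ZW1LRGVRJ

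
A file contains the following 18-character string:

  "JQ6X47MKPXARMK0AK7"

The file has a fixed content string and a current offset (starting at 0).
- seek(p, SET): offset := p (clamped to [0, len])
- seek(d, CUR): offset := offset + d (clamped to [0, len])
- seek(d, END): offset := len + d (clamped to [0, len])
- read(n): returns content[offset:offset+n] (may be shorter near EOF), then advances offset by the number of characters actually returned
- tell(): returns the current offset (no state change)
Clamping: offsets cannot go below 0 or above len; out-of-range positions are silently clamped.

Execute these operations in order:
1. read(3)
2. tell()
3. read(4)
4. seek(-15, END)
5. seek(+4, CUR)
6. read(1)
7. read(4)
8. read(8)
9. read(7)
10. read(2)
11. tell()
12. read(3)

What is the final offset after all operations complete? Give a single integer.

Answer: 18

Derivation:
After 1 (read(3)): returned 'JQ6', offset=3
After 2 (tell()): offset=3
After 3 (read(4)): returned 'X47M', offset=7
After 4 (seek(-15, END)): offset=3
After 5 (seek(+4, CUR)): offset=7
After 6 (read(1)): returned 'K', offset=8
After 7 (read(4)): returned 'PXAR', offset=12
After 8 (read(8)): returned 'MK0AK7', offset=18
After 9 (read(7)): returned '', offset=18
After 10 (read(2)): returned '', offset=18
After 11 (tell()): offset=18
After 12 (read(3)): returned '', offset=18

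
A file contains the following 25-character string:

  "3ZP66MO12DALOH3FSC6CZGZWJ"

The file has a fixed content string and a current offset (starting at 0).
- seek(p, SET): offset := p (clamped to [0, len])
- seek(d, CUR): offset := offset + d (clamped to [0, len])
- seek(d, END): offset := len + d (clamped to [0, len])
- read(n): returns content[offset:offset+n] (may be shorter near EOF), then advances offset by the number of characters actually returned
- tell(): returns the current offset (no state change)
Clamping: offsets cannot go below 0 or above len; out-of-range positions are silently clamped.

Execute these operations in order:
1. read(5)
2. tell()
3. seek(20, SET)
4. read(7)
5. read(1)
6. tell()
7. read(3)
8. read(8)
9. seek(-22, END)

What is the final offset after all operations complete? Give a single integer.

Answer: 3

Derivation:
After 1 (read(5)): returned '3ZP66', offset=5
After 2 (tell()): offset=5
After 3 (seek(20, SET)): offset=20
After 4 (read(7)): returned 'ZGZWJ', offset=25
After 5 (read(1)): returned '', offset=25
After 6 (tell()): offset=25
After 7 (read(3)): returned '', offset=25
After 8 (read(8)): returned '', offset=25
After 9 (seek(-22, END)): offset=3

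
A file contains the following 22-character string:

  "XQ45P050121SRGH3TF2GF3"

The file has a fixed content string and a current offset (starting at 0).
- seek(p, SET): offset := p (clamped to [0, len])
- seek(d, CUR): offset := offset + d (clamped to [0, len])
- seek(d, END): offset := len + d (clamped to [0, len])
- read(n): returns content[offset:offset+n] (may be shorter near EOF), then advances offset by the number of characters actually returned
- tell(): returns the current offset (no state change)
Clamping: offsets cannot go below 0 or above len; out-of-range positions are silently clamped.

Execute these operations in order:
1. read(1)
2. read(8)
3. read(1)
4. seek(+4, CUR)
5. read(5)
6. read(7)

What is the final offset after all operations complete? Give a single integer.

After 1 (read(1)): returned 'X', offset=1
After 2 (read(8)): returned 'Q45P0501', offset=9
After 3 (read(1)): returned '2', offset=10
After 4 (seek(+4, CUR)): offset=14
After 5 (read(5)): returned 'H3TF2', offset=19
After 6 (read(7)): returned 'GF3', offset=22

Answer: 22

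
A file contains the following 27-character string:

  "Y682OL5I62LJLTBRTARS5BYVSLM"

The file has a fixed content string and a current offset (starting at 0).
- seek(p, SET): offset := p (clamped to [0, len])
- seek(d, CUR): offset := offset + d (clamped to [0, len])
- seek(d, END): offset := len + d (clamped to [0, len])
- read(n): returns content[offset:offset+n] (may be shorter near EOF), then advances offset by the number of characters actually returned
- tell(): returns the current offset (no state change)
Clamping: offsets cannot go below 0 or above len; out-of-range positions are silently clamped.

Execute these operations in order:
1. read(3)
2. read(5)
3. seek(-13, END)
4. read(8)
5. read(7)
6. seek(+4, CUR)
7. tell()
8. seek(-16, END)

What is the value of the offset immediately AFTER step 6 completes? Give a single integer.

Answer: 27

Derivation:
After 1 (read(3)): returned 'Y68', offset=3
After 2 (read(5)): returned '2OL5I', offset=8
After 3 (seek(-13, END)): offset=14
After 4 (read(8)): returned 'BRTARS5B', offset=22
After 5 (read(7)): returned 'YVSLM', offset=27
After 6 (seek(+4, CUR)): offset=27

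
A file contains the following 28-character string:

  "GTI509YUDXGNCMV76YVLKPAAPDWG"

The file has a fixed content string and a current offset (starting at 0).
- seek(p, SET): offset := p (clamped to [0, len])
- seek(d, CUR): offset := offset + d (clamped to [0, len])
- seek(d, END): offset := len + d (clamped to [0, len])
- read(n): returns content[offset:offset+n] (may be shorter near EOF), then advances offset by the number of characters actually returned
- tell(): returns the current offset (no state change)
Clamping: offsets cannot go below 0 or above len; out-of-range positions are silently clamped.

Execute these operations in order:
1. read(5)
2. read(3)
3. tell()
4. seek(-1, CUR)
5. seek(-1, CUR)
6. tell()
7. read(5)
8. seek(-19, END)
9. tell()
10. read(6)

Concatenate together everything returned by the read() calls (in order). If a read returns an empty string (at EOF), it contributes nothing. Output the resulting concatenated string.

Answer: GTI509YUYUDXGXGNCMV

Derivation:
After 1 (read(5)): returned 'GTI50', offset=5
After 2 (read(3)): returned '9YU', offset=8
After 3 (tell()): offset=8
After 4 (seek(-1, CUR)): offset=7
After 5 (seek(-1, CUR)): offset=6
After 6 (tell()): offset=6
After 7 (read(5)): returned 'YUDXG', offset=11
After 8 (seek(-19, END)): offset=9
After 9 (tell()): offset=9
After 10 (read(6)): returned 'XGNCMV', offset=15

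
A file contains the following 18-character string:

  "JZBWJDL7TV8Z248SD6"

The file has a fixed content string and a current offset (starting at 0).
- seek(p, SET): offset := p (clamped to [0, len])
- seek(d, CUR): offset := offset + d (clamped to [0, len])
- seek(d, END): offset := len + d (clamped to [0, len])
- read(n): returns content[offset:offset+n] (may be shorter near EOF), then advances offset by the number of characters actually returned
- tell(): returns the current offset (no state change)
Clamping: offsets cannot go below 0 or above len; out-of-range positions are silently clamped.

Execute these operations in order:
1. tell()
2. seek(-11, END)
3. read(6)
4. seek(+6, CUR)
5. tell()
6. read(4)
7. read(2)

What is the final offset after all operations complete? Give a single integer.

Answer: 18

Derivation:
After 1 (tell()): offset=0
After 2 (seek(-11, END)): offset=7
After 3 (read(6)): returned '7TV8Z2', offset=13
After 4 (seek(+6, CUR)): offset=18
After 5 (tell()): offset=18
After 6 (read(4)): returned '', offset=18
After 7 (read(2)): returned '', offset=18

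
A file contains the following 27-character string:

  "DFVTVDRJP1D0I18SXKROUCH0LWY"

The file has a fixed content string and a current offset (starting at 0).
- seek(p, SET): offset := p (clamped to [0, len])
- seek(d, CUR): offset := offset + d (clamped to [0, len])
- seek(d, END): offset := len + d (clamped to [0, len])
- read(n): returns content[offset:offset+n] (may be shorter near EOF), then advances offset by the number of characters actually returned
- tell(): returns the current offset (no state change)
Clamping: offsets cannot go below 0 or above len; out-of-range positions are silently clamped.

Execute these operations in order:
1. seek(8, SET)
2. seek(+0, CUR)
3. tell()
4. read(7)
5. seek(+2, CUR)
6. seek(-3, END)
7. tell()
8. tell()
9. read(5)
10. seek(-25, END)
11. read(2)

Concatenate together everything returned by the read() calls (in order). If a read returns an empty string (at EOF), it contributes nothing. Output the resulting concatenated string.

Answer: P1D0I18LWYVT

Derivation:
After 1 (seek(8, SET)): offset=8
After 2 (seek(+0, CUR)): offset=8
After 3 (tell()): offset=8
After 4 (read(7)): returned 'P1D0I18', offset=15
After 5 (seek(+2, CUR)): offset=17
After 6 (seek(-3, END)): offset=24
After 7 (tell()): offset=24
After 8 (tell()): offset=24
After 9 (read(5)): returned 'LWY', offset=27
After 10 (seek(-25, END)): offset=2
After 11 (read(2)): returned 'VT', offset=4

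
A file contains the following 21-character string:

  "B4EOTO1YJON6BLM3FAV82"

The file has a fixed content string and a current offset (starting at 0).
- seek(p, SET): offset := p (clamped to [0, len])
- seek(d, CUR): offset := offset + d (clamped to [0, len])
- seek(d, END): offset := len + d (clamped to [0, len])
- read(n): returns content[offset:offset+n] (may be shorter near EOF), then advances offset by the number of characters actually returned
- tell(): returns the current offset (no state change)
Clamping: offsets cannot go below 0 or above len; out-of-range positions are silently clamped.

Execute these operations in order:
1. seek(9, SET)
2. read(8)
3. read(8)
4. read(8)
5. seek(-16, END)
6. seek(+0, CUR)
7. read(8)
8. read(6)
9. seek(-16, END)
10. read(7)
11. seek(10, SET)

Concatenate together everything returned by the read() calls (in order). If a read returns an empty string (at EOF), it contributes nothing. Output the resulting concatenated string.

Answer: ON6BLM3FAV82O1YJON6BLM3FAVO1YJON6

Derivation:
After 1 (seek(9, SET)): offset=9
After 2 (read(8)): returned 'ON6BLM3F', offset=17
After 3 (read(8)): returned 'AV82', offset=21
After 4 (read(8)): returned '', offset=21
After 5 (seek(-16, END)): offset=5
After 6 (seek(+0, CUR)): offset=5
After 7 (read(8)): returned 'O1YJON6B', offset=13
After 8 (read(6)): returned 'LM3FAV', offset=19
After 9 (seek(-16, END)): offset=5
After 10 (read(7)): returned 'O1YJON6', offset=12
After 11 (seek(10, SET)): offset=10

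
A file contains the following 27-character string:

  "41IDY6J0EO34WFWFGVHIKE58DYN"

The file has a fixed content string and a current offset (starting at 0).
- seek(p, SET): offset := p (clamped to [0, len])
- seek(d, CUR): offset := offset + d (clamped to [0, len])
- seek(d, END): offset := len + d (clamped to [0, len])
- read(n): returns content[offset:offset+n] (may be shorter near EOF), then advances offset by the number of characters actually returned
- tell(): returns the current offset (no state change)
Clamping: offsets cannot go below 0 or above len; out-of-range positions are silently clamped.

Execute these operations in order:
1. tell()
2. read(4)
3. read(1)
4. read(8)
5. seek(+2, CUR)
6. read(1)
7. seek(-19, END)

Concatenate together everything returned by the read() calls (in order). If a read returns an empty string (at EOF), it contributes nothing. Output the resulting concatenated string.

After 1 (tell()): offset=0
After 2 (read(4)): returned '41ID', offset=4
After 3 (read(1)): returned 'Y', offset=5
After 4 (read(8)): returned '6J0EO34W', offset=13
After 5 (seek(+2, CUR)): offset=15
After 6 (read(1)): returned 'F', offset=16
After 7 (seek(-19, END)): offset=8

Answer: 41IDY6J0EO34WF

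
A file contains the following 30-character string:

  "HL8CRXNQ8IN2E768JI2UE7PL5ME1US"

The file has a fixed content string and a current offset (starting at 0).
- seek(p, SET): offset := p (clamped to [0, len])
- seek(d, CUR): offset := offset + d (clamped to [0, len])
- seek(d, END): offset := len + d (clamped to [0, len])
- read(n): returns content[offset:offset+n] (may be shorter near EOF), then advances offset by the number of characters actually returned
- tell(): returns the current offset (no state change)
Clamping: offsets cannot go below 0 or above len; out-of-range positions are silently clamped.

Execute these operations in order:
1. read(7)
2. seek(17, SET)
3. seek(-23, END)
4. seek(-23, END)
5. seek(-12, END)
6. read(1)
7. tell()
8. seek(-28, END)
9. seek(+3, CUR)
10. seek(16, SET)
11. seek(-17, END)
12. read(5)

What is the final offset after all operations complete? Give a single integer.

After 1 (read(7)): returned 'HL8CRXN', offset=7
After 2 (seek(17, SET)): offset=17
After 3 (seek(-23, END)): offset=7
After 4 (seek(-23, END)): offset=7
After 5 (seek(-12, END)): offset=18
After 6 (read(1)): returned '2', offset=19
After 7 (tell()): offset=19
After 8 (seek(-28, END)): offset=2
After 9 (seek(+3, CUR)): offset=5
After 10 (seek(16, SET)): offset=16
After 11 (seek(-17, END)): offset=13
After 12 (read(5)): returned '768JI', offset=18

Answer: 18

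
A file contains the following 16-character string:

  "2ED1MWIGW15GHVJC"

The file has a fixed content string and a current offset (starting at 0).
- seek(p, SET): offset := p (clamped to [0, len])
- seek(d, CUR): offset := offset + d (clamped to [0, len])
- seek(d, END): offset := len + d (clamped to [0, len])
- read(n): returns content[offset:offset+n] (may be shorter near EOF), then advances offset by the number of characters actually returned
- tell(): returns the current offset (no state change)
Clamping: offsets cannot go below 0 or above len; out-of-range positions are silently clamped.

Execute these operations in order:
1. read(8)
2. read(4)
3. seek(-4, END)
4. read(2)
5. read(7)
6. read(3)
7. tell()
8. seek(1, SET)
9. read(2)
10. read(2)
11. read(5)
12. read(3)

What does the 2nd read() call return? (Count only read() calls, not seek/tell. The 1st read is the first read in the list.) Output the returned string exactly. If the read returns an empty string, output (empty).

After 1 (read(8)): returned '2ED1MWIG', offset=8
After 2 (read(4)): returned 'W15G', offset=12
After 3 (seek(-4, END)): offset=12
After 4 (read(2)): returned 'HV', offset=14
After 5 (read(7)): returned 'JC', offset=16
After 6 (read(3)): returned '', offset=16
After 7 (tell()): offset=16
After 8 (seek(1, SET)): offset=1
After 9 (read(2)): returned 'ED', offset=3
After 10 (read(2)): returned '1M', offset=5
After 11 (read(5)): returned 'WIGW1', offset=10
After 12 (read(3)): returned '5GH', offset=13

Answer: W15G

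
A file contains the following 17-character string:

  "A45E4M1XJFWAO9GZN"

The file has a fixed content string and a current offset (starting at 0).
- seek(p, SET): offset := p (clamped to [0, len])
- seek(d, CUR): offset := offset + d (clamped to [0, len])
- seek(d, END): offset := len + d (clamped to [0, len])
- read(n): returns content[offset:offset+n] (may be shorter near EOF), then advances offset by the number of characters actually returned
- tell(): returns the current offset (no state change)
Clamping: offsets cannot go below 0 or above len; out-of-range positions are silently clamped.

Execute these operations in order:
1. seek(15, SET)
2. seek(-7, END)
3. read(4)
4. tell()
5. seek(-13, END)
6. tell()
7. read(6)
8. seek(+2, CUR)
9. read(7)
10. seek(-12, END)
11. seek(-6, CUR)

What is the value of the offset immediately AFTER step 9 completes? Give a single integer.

After 1 (seek(15, SET)): offset=15
After 2 (seek(-7, END)): offset=10
After 3 (read(4)): returned 'WAO9', offset=14
After 4 (tell()): offset=14
After 5 (seek(-13, END)): offset=4
After 6 (tell()): offset=4
After 7 (read(6)): returned '4M1XJF', offset=10
After 8 (seek(+2, CUR)): offset=12
After 9 (read(7)): returned 'O9GZN', offset=17

Answer: 17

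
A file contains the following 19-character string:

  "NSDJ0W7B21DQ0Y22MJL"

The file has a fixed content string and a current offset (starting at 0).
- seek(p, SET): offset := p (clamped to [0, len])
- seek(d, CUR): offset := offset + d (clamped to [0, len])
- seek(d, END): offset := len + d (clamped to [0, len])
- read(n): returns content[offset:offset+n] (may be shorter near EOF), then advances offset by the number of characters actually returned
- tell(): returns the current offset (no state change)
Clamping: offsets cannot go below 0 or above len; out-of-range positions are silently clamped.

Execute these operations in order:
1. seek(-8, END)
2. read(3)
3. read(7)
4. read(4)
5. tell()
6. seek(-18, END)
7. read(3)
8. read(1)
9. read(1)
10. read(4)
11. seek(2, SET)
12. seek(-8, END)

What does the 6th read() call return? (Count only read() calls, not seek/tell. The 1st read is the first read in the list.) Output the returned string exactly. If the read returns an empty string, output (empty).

Answer: W

Derivation:
After 1 (seek(-8, END)): offset=11
After 2 (read(3)): returned 'Q0Y', offset=14
After 3 (read(7)): returned '22MJL', offset=19
After 4 (read(4)): returned '', offset=19
After 5 (tell()): offset=19
After 6 (seek(-18, END)): offset=1
After 7 (read(3)): returned 'SDJ', offset=4
After 8 (read(1)): returned '0', offset=5
After 9 (read(1)): returned 'W', offset=6
After 10 (read(4)): returned '7B21', offset=10
After 11 (seek(2, SET)): offset=2
After 12 (seek(-8, END)): offset=11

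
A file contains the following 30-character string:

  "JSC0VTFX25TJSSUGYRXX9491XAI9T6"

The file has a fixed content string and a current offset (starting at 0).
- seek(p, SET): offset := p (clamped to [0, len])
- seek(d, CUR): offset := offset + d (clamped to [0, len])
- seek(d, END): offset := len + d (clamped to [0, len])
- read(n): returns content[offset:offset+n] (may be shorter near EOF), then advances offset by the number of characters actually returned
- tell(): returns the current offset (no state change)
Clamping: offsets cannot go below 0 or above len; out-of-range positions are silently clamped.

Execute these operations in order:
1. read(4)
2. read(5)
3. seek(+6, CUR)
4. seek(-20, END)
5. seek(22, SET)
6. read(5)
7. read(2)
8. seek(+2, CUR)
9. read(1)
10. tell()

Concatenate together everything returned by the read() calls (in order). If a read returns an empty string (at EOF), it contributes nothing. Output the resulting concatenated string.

After 1 (read(4)): returned 'JSC0', offset=4
After 2 (read(5)): returned 'VTFX2', offset=9
After 3 (seek(+6, CUR)): offset=15
After 4 (seek(-20, END)): offset=10
After 5 (seek(22, SET)): offset=22
After 6 (read(5)): returned '91XAI', offset=27
After 7 (read(2)): returned '9T', offset=29
After 8 (seek(+2, CUR)): offset=30
After 9 (read(1)): returned '', offset=30
After 10 (tell()): offset=30

Answer: JSC0VTFX291XAI9T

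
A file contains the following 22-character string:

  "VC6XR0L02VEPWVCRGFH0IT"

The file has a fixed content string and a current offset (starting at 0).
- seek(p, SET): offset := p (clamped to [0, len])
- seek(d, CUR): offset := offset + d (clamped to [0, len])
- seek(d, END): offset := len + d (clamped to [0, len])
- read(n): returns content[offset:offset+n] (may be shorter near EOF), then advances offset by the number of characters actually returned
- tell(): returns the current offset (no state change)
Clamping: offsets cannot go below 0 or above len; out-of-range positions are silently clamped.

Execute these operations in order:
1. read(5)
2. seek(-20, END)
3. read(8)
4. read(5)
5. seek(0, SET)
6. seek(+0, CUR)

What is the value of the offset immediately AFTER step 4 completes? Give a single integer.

After 1 (read(5)): returned 'VC6XR', offset=5
After 2 (seek(-20, END)): offset=2
After 3 (read(8)): returned '6XR0L02V', offset=10
After 4 (read(5)): returned 'EPWVC', offset=15

Answer: 15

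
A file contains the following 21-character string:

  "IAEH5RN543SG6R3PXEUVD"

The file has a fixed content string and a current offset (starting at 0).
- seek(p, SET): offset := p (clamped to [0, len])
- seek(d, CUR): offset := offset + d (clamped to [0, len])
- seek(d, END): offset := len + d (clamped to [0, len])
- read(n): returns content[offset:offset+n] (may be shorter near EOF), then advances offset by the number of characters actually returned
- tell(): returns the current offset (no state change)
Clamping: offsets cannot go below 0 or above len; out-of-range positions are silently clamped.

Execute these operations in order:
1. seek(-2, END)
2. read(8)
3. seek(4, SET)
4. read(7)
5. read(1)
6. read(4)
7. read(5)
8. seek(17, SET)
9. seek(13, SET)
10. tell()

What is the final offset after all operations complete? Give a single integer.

After 1 (seek(-2, END)): offset=19
After 2 (read(8)): returned 'VD', offset=21
After 3 (seek(4, SET)): offset=4
After 4 (read(7)): returned '5RN543S', offset=11
After 5 (read(1)): returned 'G', offset=12
After 6 (read(4)): returned '6R3P', offset=16
After 7 (read(5)): returned 'XEUVD', offset=21
After 8 (seek(17, SET)): offset=17
After 9 (seek(13, SET)): offset=13
After 10 (tell()): offset=13

Answer: 13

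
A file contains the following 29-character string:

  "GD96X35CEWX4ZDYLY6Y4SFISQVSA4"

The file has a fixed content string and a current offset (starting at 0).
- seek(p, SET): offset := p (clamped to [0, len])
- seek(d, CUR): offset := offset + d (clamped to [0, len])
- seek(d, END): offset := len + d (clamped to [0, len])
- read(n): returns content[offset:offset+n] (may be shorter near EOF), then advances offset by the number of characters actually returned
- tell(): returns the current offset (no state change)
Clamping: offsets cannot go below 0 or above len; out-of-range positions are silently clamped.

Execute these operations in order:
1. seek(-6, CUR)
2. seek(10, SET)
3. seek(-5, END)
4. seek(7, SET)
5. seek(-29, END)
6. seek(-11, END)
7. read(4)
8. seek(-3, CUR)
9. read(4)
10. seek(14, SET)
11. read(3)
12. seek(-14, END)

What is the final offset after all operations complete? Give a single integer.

Answer: 15

Derivation:
After 1 (seek(-6, CUR)): offset=0
After 2 (seek(10, SET)): offset=10
After 3 (seek(-5, END)): offset=24
After 4 (seek(7, SET)): offset=7
After 5 (seek(-29, END)): offset=0
After 6 (seek(-11, END)): offset=18
After 7 (read(4)): returned 'Y4SF', offset=22
After 8 (seek(-3, CUR)): offset=19
After 9 (read(4)): returned '4SFI', offset=23
After 10 (seek(14, SET)): offset=14
After 11 (read(3)): returned 'YLY', offset=17
After 12 (seek(-14, END)): offset=15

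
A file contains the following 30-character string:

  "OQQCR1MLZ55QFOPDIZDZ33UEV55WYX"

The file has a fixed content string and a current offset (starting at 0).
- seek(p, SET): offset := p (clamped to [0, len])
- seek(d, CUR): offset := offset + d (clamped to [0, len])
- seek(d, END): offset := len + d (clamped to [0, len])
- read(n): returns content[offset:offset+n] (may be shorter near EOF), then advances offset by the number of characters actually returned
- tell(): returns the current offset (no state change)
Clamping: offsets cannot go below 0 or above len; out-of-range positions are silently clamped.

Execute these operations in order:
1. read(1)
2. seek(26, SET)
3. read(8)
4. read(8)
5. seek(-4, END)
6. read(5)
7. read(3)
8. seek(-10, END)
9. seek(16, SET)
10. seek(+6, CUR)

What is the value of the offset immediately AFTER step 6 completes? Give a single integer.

After 1 (read(1)): returned 'O', offset=1
After 2 (seek(26, SET)): offset=26
After 3 (read(8)): returned '5WYX', offset=30
After 4 (read(8)): returned '', offset=30
After 5 (seek(-4, END)): offset=26
After 6 (read(5)): returned '5WYX', offset=30

Answer: 30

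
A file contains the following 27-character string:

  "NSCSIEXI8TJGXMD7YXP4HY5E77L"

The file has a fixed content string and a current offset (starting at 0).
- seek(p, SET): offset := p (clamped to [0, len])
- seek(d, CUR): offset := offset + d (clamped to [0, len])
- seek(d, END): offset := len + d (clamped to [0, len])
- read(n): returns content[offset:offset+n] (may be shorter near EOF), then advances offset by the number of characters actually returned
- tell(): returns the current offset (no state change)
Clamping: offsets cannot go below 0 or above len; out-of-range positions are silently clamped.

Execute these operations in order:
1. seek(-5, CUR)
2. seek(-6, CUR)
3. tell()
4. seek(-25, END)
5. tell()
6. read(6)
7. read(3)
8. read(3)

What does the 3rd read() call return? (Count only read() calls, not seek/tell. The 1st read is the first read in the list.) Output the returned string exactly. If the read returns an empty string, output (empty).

After 1 (seek(-5, CUR)): offset=0
After 2 (seek(-6, CUR)): offset=0
After 3 (tell()): offset=0
After 4 (seek(-25, END)): offset=2
After 5 (tell()): offset=2
After 6 (read(6)): returned 'CSIEXI', offset=8
After 7 (read(3)): returned '8TJ', offset=11
After 8 (read(3)): returned 'GXM', offset=14

Answer: GXM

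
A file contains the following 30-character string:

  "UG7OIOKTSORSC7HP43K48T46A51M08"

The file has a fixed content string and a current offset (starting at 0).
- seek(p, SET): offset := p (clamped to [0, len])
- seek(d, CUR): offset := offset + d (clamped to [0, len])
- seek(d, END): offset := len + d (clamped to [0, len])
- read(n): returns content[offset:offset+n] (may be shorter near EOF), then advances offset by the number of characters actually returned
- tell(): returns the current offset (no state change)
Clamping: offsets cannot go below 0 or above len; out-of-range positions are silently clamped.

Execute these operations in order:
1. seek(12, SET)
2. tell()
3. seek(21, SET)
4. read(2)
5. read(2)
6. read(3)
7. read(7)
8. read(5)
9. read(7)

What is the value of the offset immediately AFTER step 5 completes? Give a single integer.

After 1 (seek(12, SET)): offset=12
After 2 (tell()): offset=12
After 3 (seek(21, SET)): offset=21
After 4 (read(2)): returned 'T4', offset=23
After 5 (read(2)): returned '6A', offset=25

Answer: 25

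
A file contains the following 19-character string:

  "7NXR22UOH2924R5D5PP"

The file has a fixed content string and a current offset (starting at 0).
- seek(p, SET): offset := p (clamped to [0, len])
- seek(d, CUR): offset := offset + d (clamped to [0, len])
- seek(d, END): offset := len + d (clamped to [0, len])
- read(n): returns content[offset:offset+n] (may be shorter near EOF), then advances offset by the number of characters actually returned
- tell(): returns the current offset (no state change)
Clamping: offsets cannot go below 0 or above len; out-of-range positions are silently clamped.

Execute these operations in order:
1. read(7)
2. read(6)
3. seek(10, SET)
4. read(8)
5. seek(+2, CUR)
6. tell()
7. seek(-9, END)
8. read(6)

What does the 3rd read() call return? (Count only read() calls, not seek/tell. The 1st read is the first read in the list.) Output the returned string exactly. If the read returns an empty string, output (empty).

After 1 (read(7)): returned '7NXR22U', offset=7
After 2 (read(6)): returned 'OH2924', offset=13
After 3 (seek(10, SET)): offset=10
After 4 (read(8)): returned '924R5D5P', offset=18
After 5 (seek(+2, CUR)): offset=19
After 6 (tell()): offset=19
After 7 (seek(-9, END)): offset=10
After 8 (read(6)): returned '924R5D', offset=16

Answer: 924R5D5P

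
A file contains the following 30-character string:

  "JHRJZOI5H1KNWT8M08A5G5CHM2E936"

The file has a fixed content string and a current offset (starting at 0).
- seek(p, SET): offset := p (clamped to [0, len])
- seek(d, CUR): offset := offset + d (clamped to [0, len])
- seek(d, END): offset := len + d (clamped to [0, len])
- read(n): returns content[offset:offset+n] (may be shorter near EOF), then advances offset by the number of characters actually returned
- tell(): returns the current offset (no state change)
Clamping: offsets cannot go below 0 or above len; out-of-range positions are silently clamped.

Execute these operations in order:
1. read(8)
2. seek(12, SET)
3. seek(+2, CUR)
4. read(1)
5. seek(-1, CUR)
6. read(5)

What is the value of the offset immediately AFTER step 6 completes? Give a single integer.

Answer: 19

Derivation:
After 1 (read(8)): returned 'JHRJZOI5', offset=8
After 2 (seek(12, SET)): offset=12
After 3 (seek(+2, CUR)): offset=14
After 4 (read(1)): returned '8', offset=15
After 5 (seek(-1, CUR)): offset=14
After 6 (read(5)): returned '8M08A', offset=19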